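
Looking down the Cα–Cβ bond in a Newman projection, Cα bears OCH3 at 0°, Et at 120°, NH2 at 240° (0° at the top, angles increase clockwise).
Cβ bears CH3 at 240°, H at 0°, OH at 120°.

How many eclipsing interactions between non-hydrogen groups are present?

2

Non-H eclipsing pairs: Et(120°)/OH(120°); NH2(240°)/CH3(240°) — 2 interactions.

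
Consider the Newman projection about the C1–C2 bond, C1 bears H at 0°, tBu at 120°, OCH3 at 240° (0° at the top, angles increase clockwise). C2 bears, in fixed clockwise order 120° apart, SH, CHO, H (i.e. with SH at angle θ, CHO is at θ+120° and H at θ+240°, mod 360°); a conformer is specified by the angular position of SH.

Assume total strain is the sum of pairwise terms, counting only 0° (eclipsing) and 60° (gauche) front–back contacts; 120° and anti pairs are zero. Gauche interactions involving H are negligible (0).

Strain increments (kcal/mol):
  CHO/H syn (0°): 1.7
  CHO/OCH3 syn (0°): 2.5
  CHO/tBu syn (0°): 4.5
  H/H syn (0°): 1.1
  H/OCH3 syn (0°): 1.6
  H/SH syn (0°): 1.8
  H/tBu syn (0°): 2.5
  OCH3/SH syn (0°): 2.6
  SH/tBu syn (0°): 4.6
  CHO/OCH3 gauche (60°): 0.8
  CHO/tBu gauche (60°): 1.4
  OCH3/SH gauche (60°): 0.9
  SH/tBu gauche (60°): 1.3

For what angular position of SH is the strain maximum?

120°

SH at 0° (eclipsed): H–SH eclipsed, tBu–CHO eclipsed, OCH3–H eclipsed; 1.8 + 4.5 + 1.6 = 7.9 kcal/mol.
SH at 60° (staggered): tBu–SH gauche, tBu–CHO gauche, OCH3–CHO gauche; 1.3 + 1.4 + 0.8 = 3.5 kcal/mol.
SH at 120° (eclipsed): H–H eclipsed, tBu–SH eclipsed, OCH3–CHO eclipsed; 1.1 + 4.6 + 2.5 = 8.2 kcal/mol.
SH at 180° (staggered): tBu–SH gauche, OCH3–SH gauche, OCH3–CHO gauche; 1.3 + 0.9 + 0.8 = 3.0 kcal/mol.
SH at 240° (eclipsed): H–CHO eclipsed, tBu–H eclipsed, OCH3–SH eclipsed; 1.7 + 2.5 + 2.6 = 6.8 kcal/mol.
SH at 300° (staggered): tBu–CHO gauche, OCH3–SH gauche; 1.4 + 0.9 = 2.3 kcal/mol.
The maximum (8.2 kcal/mol) occurs with SH at 120°.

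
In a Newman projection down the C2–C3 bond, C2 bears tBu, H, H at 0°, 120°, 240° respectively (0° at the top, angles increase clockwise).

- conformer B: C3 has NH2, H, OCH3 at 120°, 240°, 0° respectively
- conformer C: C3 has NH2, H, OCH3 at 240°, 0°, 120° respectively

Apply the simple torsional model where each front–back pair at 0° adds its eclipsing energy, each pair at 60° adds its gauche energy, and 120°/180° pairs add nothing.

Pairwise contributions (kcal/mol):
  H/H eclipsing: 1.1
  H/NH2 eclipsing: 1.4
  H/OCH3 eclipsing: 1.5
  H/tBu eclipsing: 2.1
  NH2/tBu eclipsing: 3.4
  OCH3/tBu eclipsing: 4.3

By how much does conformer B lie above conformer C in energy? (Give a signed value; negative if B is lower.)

B (eclipsed): tBu–OCH3 eclipsed, H–NH2 eclipsed, H–H eclipsed; 4.3 + 1.4 + 1.1 = 6.8 kcal/mol.
C (eclipsed): tBu–H eclipsed, H–OCH3 eclipsed, H–NH2 eclipsed; 2.1 + 1.5 + 1.4 = 5.0 kcal/mol.
E(B) − E(C) = 6.8 − 5.0 = +1.8 kcal/mol.

+1.8 kcal/mol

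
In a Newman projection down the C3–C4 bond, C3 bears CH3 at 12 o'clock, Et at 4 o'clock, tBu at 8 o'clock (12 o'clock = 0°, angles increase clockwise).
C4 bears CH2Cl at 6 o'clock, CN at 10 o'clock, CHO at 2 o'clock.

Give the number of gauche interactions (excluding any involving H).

Non-H gauche pairs: CH3(0°)/CN(300°); CH3(0°)/CHO(60°); Et(120°)/CH2Cl(180°); Et(120°)/CHO(60°); tBu(240°)/CH2Cl(180°); tBu(240°)/CN(300°) — 6 interactions.

6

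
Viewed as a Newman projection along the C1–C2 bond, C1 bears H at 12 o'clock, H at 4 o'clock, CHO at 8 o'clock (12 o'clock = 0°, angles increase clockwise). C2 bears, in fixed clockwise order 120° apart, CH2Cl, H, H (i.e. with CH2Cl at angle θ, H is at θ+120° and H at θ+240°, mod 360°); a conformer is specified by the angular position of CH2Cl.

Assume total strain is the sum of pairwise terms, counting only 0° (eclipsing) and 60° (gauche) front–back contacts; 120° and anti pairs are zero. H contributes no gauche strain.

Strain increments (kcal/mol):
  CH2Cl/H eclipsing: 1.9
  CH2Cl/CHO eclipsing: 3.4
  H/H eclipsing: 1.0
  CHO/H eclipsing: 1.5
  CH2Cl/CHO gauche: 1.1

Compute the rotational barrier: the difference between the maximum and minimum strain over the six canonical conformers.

CH2Cl at 0° (eclipsed): H(0°)/CH2Cl(0°) eclipsed 1.9; H(120°)/H(120°) eclipsed 1.0; CHO(240°)/H(240°) eclipsed 1.5 → 4.4 kcal/mol.
CH2Cl at 60° (staggered): no non-H gauche contacts → 0.0 kcal/mol.
CH2Cl at 120° (eclipsed): H(0°)/H(0°) eclipsed 1.0; H(120°)/CH2Cl(120°) eclipsed 1.9; CHO(240°)/H(240°) eclipsed 1.5 → 4.4 kcal/mol.
CH2Cl at 180° (staggered): CHO(240°)/CH2Cl(180°) gauche 1.1 → 1.1 kcal/mol.
CH2Cl at 240° (eclipsed): H(0°)/H(0°) eclipsed 1.0; H(120°)/H(120°) eclipsed 1.0; CHO(240°)/CH2Cl(240°) eclipsed 3.4 → 5.4 kcal/mol.
CH2Cl at 300° (staggered): CHO(240°)/CH2Cl(300°) gauche 1.1 → 1.1 kcal/mol.
Max at 240° (5.4 kcal/mol), min at 60° (0.0 kcal/mol); barrier = 5.4 kcal/mol.

5.4 kcal/mol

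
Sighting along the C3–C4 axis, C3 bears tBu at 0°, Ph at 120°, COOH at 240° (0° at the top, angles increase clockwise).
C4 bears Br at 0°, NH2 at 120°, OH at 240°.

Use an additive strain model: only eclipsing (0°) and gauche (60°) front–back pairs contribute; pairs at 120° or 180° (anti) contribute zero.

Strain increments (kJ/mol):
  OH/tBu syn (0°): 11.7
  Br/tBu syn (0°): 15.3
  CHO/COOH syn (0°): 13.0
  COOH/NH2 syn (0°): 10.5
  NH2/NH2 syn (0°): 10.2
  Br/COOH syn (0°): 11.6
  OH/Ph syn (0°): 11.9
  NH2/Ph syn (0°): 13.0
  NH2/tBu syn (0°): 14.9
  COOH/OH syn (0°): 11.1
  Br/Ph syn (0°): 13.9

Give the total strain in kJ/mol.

This conformer is eclipsed. tBu at 0° is eclipsed with Br at 0° (15.3); Ph at 120° is eclipsed with NH2 at 120° (13.0); COOH at 240° is eclipsed with OH at 240° (11.1). Total 39.4 kJ/mol.

39.4 kJ/mol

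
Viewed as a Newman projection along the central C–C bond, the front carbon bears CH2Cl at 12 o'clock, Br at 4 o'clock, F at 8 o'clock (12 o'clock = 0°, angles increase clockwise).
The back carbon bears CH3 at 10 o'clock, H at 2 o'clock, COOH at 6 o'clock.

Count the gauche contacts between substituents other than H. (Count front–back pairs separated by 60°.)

4

Non-H gauche pairs: CH2Cl(0°)/CH3(300°); Br(120°)/COOH(180°); F(240°)/CH3(300°); F(240°)/COOH(180°) — 4 interactions.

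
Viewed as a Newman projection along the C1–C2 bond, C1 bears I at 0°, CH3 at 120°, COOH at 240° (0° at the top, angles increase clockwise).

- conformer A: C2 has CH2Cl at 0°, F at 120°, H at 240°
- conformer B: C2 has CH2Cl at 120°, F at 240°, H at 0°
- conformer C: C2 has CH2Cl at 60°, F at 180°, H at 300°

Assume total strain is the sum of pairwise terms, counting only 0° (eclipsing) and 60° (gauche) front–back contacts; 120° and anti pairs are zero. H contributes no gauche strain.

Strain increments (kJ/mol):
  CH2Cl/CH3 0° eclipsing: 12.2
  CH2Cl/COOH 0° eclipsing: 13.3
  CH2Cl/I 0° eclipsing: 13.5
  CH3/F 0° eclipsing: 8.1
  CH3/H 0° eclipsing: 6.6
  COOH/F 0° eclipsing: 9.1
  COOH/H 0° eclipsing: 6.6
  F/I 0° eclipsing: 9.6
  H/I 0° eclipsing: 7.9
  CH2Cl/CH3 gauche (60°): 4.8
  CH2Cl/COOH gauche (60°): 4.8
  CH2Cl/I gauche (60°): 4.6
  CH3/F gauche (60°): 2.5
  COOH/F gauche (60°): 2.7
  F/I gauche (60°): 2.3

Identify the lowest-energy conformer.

C

A (eclipsed): I–CH2Cl eclipsed, CH3–F eclipsed, COOH–H eclipsed; 13.5 + 8.1 + 6.6 = 28.2 kJ/mol.
B (eclipsed): I–H eclipsed, CH3–CH2Cl eclipsed, COOH–F eclipsed; 7.9 + 12.2 + 9.1 = 29.2 kJ/mol.
C (staggered): I–CH2Cl gauche, CH3–CH2Cl gauche, CH3–F gauche, COOH–F gauche; 4.6 + 4.8 + 2.5 + 2.7 = 14.6 kJ/mol.
C has the lowest total (14.6 kJ/mol).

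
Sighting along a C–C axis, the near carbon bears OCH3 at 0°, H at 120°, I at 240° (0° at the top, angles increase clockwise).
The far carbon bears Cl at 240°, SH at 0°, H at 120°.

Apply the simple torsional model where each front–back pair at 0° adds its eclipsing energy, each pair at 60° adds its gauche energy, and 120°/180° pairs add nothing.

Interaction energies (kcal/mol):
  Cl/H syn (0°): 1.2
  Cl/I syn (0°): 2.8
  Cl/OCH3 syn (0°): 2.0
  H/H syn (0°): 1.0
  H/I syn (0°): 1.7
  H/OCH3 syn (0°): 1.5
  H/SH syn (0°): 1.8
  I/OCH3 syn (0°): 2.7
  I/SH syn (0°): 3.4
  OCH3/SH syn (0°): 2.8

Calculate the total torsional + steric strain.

6.6 kcal/mol

This conformer (eclipsed): OCH3–SH eclipsed, H–H eclipsed, I–Cl eclipsed; 2.8 + 1.0 + 2.8 = 6.6 kcal/mol.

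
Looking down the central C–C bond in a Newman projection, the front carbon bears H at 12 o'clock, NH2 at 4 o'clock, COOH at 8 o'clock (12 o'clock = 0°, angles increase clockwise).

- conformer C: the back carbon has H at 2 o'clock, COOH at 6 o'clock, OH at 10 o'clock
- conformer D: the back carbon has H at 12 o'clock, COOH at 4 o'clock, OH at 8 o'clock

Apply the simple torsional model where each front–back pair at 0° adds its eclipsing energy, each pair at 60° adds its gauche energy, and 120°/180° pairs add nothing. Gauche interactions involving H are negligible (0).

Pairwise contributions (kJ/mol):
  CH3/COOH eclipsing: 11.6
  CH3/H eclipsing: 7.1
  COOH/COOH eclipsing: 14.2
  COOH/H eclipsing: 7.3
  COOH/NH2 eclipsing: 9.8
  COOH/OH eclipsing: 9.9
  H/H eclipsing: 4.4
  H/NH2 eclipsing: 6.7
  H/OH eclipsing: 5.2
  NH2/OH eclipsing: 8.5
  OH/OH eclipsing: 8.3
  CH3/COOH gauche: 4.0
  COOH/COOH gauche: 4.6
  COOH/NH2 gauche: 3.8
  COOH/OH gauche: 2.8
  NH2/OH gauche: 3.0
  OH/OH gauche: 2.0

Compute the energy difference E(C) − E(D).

C is staggered. NH2 at 120° is gauche with COOH at 180° (3.8); COOH at 240° is gauche with COOH at 180° (4.6); COOH at 240° is gauche with OH at 300° (2.8). Total 11.2 kJ/mol.
D is eclipsed. H at 0° is eclipsed with H at 0° (4.4); NH2 at 120° is eclipsed with COOH at 120° (9.8); COOH at 240° is eclipsed with OH at 240° (9.9). Total 24.1 kJ/mol.
E(C) − E(D) = 11.2 − 24.1 = -12.9 kJ/mol.

-12.9 kJ/mol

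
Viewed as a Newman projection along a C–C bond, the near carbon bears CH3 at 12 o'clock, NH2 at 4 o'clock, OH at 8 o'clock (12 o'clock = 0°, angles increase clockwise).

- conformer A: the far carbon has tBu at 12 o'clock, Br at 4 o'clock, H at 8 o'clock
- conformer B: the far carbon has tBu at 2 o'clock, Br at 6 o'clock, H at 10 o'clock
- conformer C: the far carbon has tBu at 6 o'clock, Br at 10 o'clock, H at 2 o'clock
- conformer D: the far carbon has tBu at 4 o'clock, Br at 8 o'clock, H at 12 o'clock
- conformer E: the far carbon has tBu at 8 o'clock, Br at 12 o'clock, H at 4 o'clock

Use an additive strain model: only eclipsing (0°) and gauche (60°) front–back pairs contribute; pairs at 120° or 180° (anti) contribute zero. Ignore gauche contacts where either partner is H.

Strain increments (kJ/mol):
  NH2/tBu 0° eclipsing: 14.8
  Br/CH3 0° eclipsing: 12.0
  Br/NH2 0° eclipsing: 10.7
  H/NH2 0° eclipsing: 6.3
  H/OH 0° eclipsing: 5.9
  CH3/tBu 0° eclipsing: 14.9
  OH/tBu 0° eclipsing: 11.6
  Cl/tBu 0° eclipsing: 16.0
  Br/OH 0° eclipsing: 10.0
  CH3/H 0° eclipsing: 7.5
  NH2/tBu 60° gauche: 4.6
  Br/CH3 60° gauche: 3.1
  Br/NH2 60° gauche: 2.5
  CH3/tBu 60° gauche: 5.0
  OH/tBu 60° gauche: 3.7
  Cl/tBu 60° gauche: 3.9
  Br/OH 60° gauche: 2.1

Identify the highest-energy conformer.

D

A (eclipsed): CH3–tBu eclipsed, NH2–Br eclipsed, OH–H eclipsed; 14.9 + 10.7 + 5.9 = 31.5 kJ/mol.
B (staggered): CH3–tBu gauche, NH2–tBu gauche, NH2–Br gauche, OH–Br gauche; 5.0 + 4.6 + 2.5 + 2.1 = 14.2 kJ/mol.
C (staggered): CH3–Br gauche, NH2–tBu gauche, OH–tBu gauche, OH–Br gauche; 3.1 + 4.6 + 3.7 + 2.1 = 13.5 kJ/mol.
D (eclipsed): CH3–H eclipsed, NH2–tBu eclipsed, OH–Br eclipsed; 7.5 + 14.8 + 10.0 = 32.3 kJ/mol.
E (eclipsed): CH3–Br eclipsed, NH2–H eclipsed, OH–tBu eclipsed; 12.0 + 6.3 + 11.6 = 29.9 kJ/mol.
D has the highest total (32.3 kJ/mol).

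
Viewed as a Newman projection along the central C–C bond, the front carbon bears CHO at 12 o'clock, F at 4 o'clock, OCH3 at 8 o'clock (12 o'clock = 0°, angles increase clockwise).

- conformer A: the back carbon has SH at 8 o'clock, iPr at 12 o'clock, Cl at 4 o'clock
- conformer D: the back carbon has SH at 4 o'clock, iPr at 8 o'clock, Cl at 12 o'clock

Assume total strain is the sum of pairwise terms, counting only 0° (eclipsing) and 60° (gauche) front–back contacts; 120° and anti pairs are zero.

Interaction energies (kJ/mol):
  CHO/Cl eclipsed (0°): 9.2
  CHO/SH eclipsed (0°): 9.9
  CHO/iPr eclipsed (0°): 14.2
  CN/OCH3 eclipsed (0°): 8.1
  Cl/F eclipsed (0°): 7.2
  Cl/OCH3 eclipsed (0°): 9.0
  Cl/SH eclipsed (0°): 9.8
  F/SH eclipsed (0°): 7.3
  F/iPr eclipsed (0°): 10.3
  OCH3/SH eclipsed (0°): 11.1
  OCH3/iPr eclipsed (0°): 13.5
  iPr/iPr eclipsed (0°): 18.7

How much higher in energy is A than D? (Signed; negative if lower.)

A (eclipsed): CHO–iPr eclipsed, F–Cl eclipsed, OCH3–SH eclipsed; 14.2 + 7.2 + 11.1 = 32.5 kJ/mol.
D (eclipsed): CHO–Cl eclipsed, F–SH eclipsed, OCH3–iPr eclipsed; 9.2 + 7.3 + 13.5 = 30.0 kJ/mol.
E(A) − E(D) = 32.5 − 30.0 = +2.5 kJ/mol.

+2.5 kJ/mol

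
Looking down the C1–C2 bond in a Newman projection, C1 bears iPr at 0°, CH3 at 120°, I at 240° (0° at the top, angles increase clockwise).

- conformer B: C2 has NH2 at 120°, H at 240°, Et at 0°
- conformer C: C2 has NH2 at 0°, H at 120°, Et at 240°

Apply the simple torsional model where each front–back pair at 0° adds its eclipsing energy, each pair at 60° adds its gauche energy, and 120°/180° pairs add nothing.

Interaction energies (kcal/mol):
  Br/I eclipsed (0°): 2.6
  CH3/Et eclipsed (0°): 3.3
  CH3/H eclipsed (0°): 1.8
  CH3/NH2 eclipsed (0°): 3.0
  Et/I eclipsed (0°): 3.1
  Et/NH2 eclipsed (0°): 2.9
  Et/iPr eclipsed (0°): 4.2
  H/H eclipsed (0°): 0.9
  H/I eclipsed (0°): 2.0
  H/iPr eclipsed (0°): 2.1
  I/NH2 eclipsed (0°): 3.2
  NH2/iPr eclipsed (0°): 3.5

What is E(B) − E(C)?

B (eclipsed): iPr–Et eclipsed, CH3–NH2 eclipsed, I–H eclipsed; 4.2 + 3.0 + 2.0 = 9.2 kcal/mol.
C (eclipsed): iPr–NH2 eclipsed, CH3–H eclipsed, I–Et eclipsed; 3.5 + 1.8 + 3.1 = 8.4 kcal/mol.
E(B) − E(C) = 9.2 − 8.4 = +0.8 kcal/mol.

+0.8 kcal/mol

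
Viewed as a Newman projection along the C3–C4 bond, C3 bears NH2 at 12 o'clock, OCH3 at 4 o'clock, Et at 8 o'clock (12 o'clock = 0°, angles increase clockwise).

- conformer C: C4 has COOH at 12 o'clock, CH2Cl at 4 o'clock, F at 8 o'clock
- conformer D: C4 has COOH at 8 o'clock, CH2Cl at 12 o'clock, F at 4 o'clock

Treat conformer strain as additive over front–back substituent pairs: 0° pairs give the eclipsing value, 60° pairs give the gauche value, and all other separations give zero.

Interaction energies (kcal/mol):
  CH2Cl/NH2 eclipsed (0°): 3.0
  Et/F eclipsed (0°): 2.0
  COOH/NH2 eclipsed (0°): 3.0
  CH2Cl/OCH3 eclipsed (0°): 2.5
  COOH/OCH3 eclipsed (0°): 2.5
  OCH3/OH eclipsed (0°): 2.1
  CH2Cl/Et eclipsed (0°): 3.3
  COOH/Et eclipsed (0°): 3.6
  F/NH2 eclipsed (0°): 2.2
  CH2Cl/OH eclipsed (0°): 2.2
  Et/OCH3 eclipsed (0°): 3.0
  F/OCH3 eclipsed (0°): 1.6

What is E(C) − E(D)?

C is eclipsed. NH2 at 0° is eclipsed with COOH at 0° (3.0); OCH3 at 120° is eclipsed with CH2Cl at 120° (2.5); Et at 240° is eclipsed with F at 240° (2.0). Total 7.5 kcal/mol.
D is eclipsed. NH2 at 0° is eclipsed with CH2Cl at 0° (3.0); OCH3 at 120° is eclipsed with F at 120° (1.6); Et at 240° is eclipsed with COOH at 240° (3.6). Total 8.2 kcal/mol.
E(C) − E(D) = 7.5 − 8.2 = -0.7 kcal/mol.

-0.7 kcal/mol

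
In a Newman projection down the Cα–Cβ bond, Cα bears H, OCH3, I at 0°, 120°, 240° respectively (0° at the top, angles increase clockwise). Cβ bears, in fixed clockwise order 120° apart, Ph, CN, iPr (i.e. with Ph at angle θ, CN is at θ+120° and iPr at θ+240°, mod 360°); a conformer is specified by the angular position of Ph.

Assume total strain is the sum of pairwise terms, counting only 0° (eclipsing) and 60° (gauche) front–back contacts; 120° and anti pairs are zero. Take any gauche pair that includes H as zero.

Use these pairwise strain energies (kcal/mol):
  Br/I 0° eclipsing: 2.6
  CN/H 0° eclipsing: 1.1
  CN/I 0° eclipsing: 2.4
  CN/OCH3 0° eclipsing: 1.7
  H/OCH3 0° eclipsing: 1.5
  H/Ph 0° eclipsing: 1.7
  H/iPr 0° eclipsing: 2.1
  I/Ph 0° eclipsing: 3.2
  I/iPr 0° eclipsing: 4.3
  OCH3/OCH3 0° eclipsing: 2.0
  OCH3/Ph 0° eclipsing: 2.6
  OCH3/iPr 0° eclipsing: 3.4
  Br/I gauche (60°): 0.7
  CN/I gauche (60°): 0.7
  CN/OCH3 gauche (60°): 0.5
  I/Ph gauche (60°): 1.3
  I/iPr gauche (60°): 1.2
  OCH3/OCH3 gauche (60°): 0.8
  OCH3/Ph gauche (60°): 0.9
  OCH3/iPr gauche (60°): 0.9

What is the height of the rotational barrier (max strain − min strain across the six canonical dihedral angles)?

4.4 kcal/mol

Ph at 0° (eclipsed): H(0°)/Ph(0°) eclipsed 1.7; OCH3(120°)/CN(120°) eclipsed 1.7; I(240°)/iPr(240°) eclipsed 4.3 → 7.7 kcal/mol.
Ph at 60° (staggered): OCH3(120°)/Ph(60°) gauche 0.9; OCH3(120°)/CN(180°) gauche 0.5; I(240°)/CN(180°) gauche 0.7; I(240°)/iPr(300°) gauche 1.2 → 3.3 kcal/mol.
Ph at 120° (eclipsed): H(0°)/iPr(0°) eclipsed 2.1; OCH3(120°)/Ph(120°) eclipsed 2.6; I(240°)/CN(240°) eclipsed 2.4 → 7.1 kcal/mol.
Ph at 180° (staggered): OCH3(120°)/Ph(180°) gauche 0.9; OCH3(120°)/iPr(60°) gauche 0.9; I(240°)/Ph(180°) gauche 1.3; I(240°)/CN(300°) gauche 0.7 → 3.8 kcal/mol.
Ph at 240° (eclipsed): H(0°)/CN(0°) eclipsed 1.1; OCH3(120°)/iPr(120°) eclipsed 3.4; I(240°)/Ph(240°) eclipsed 3.2 → 7.7 kcal/mol.
Ph at 300° (staggered): OCH3(120°)/CN(60°) gauche 0.5; OCH3(120°)/iPr(180°) gauche 0.9; I(240°)/Ph(300°) gauche 1.3; I(240°)/iPr(180°) gauche 1.2 → 3.9 kcal/mol.
Max at 0° (7.7 kcal/mol), min at 60° (3.3 kcal/mol); barrier = 4.4 kcal/mol.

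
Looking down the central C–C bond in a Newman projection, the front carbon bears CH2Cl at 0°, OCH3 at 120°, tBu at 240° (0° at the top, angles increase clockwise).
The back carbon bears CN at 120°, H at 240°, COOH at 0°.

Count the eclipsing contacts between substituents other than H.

Non-H eclipsing pairs: CH2Cl(0°)/COOH(0°); OCH3(120°)/CN(120°) — 2 interactions.

2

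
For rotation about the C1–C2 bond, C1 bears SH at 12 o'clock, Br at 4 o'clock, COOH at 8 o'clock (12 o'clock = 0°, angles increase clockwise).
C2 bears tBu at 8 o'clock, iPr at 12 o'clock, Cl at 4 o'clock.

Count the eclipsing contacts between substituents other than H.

Non-H eclipsing pairs: SH(0°)/iPr(0°); Br(120°)/Cl(120°); COOH(240°)/tBu(240°) — 3 interactions.

3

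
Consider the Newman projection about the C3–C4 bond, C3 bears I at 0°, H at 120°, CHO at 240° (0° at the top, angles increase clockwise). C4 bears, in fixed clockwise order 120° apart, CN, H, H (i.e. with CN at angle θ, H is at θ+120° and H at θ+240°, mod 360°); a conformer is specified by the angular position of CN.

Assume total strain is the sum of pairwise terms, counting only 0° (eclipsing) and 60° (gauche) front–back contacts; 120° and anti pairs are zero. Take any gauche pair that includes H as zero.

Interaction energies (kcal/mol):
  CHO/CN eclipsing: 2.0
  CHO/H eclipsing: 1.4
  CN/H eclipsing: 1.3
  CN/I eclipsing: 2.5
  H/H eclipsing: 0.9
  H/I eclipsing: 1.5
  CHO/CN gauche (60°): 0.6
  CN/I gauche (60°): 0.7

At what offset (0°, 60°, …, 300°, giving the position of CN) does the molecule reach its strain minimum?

180°

CN at 0° (eclipsed): I–CN eclipsed, H–H eclipsed, CHO–H eclipsed; 2.5 + 0.9 + 1.4 = 4.8 kcal/mol.
CN at 60° (staggered): I–CN gauche; 0.7 = 0.7 kcal/mol.
CN at 120° (eclipsed): I–H eclipsed, H–CN eclipsed, CHO–H eclipsed; 1.5 + 1.3 + 1.4 = 4.2 kcal/mol.
CN at 180° (staggered): CHO–CN gauche; 0.6 = 0.6 kcal/mol.
CN at 240° (eclipsed): I–H eclipsed, H–H eclipsed, CHO–CN eclipsed; 1.5 + 0.9 + 2.0 = 4.4 kcal/mol.
CN at 300° (staggered): I–CN gauche, CHO–CN gauche; 0.7 + 0.6 = 1.3 kcal/mol.
The minimum (0.6 kcal/mol) occurs with CN at 180°.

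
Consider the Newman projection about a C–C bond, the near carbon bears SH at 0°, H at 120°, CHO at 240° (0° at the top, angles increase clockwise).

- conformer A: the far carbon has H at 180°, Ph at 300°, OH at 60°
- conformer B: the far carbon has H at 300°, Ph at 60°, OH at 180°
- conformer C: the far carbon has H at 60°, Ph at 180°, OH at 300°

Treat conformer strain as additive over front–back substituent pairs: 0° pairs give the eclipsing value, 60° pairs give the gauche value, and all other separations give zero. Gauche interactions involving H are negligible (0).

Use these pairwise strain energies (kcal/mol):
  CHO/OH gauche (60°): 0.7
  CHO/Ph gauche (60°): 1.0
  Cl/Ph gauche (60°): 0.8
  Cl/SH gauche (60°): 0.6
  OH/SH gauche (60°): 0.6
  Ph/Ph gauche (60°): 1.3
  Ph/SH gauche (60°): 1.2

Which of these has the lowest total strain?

B

A (staggered): SH(0°)/Ph(300°) gauche 1.2; SH(0°)/OH(60°) gauche 0.6; CHO(240°)/Ph(300°) gauche 1.0 → 2.8 kcal/mol.
B (staggered): SH(0°)/Ph(60°) gauche 1.2; CHO(240°)/OH(180°) gauche 0.7 → 1.9 kcal/mol.
C (staggered): SH(0°)/OH(300°) gauche 0.6; CHO(240°)/Ph(180°) gauche 1.0; CHO(240°)/OH(300°) gauche 0.7 → 2.3 kcal/mol.
B has the lowest total (1.9 kcal/mol).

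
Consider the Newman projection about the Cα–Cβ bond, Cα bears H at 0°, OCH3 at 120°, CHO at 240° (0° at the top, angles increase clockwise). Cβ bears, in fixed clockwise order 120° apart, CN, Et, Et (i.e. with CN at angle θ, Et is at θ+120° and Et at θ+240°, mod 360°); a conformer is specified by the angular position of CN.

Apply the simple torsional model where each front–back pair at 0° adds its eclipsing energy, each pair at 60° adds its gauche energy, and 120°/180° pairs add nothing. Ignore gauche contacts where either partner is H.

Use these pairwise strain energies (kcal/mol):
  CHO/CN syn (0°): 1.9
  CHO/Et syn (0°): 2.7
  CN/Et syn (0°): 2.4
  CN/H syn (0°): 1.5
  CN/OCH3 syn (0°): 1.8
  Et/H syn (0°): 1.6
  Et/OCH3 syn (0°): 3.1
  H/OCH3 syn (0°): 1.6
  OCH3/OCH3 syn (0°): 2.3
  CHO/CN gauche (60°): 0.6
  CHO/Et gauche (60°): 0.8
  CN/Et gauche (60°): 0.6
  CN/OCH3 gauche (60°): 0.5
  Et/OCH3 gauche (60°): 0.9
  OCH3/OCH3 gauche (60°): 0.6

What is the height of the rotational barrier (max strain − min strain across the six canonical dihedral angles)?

CN at 0° (eclipsed): H–CN eclipsed, OCH3–Et eclipsed, CHO–Et eclipsed; 1.5 + 3.1 + 2.7 = 7.3 kcal/mol.
CN at 60° (staggered): OCH3–CN gauche, OCH3–Et gauche, CHO–Et gauche, CHO–Et gauche; 0.5 + 0.9 + 0.8 + 0.8 = 3.0 kcal/mol.
CN at 120° (eclipsed): H–Et eclipsed, OCH3–CN eclipsed, CHO–Et eclipsed; 1.6 + 1.8 + 2.7 = 6.1 kcal/mol.
CN at 180° (staggered): OCH3–CN gauche, OCH3–Et gauche, CHO–CN gauche, CHO–Et gauche; 0.5 + 0.9 + 0.6 + 0.8 = 2.8 kcal/mol.
CN at 240° (eclipsed): H–Et eclipsed, OCH3–Et eclipsed, CHO–CN eclipsed; 1.6 + 3.1 + 1.9 = 6.6 kcal/mol.
CN at 300° (staggered): OCH3–Et gauche, OCH3–Et gauche, CHO–CN gauche, CHO–Et gauche; 0.9 + 0.9 + 0.6 + 0.8 = 3.2 kcal/mol.
Max at 0° (7.3 kcal/mol), min at 180° (2.8 kcal/mol); barrier = 4.5 kcal/mol.

4.5 kcal/mol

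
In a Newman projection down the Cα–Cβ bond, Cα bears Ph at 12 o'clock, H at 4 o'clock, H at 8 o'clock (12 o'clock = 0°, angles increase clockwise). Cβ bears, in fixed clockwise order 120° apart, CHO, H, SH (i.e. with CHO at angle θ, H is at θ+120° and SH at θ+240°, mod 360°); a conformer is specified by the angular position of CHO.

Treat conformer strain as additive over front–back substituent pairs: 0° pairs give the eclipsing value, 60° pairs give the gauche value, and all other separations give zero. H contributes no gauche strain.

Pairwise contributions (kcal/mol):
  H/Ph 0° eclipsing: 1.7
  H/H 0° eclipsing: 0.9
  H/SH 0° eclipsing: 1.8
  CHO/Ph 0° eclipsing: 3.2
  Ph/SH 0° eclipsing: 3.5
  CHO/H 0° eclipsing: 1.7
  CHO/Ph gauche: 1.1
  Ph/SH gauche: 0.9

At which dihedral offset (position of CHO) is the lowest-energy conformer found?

180°

CHO at 0° (eclipsed): Ph(0°)/CHO(0°) eclipsed 3.2; H(120°)/H(120°) eclipsed 0.9; H(240°)/SH(240°) eclipsed 1.8 → 5.9 kcal/mol.
CHO at 60° (staggered): Ph(0°)/CHO(60°) gauche 1.1; Ph(0°)/SH(300°) gauche 0.9 → 2.0 kcal/mol.
CHO at 120° (eclipsed): Ph(0°)/SH(0°) eclipsed 3.5; H(120°)/CHO(120°) eclipsed 1.7; H(240°)/H(240°) eclipsed 0.9 → 6.1 kcal/mol.
CHO at 180° (staggered): Ph(0°)/SH(60°) gauche 0.9 → 0.9 kcal/mol.
CHO at 240° (eclipsed): Ph(0°)/H(0°) eclipsed 1.7; H(120°)/SH(120°) eclipsed 1.8; H(240°)/CHO(240°) eclipsed 1.7 → 5.2 kcal/mol.
CHO at 300° (staggered): Ph(0°)/CHO(300°) gauche 1.1 → 1.1 kcal/mol.
The minimum (0.9 kcal/mol) occurs with CHO at 180°.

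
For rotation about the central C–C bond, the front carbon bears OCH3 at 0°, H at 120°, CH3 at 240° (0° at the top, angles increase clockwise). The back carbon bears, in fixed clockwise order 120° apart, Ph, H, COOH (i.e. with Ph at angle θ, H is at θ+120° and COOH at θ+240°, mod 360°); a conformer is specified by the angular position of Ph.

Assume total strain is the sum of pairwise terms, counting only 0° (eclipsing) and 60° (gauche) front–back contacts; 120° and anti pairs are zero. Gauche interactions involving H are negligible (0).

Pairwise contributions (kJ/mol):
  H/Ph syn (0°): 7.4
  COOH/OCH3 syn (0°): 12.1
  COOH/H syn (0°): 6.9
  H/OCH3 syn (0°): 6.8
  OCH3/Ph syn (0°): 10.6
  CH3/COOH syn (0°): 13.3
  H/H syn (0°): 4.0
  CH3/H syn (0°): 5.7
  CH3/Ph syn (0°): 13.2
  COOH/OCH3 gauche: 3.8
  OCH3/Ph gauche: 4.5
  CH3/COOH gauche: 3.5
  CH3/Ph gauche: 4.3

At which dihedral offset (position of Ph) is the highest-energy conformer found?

Ph at 0° (eclipsed): OCH3(0°)/Ph(0°) eclipsed 10.6; H(120°)/H(120°) eclipsed 4.0; CH3(240°)/COOH(240°) eclipsed 13.3 → 27.9 kJ/mol.
Ph at 60° (staggered): OCH3(0°)/Ph(60°) gauche 4.5; OCH3(0°)/COOH(300°) gauche 3.8; CH3(240°)/COOH(300°) gauche 3.5 → 11.8 kJ/mol.
Ph at 120° (eclipsed): OCH3(0°)/COOH(0°) eclipsed 12.1; H(120°)/Ph(120°) eclipsed 7.4; CH3(240°)/H(240°) eclipsed 5.7 → 25.2 kJ/mol.
Ph at 180° (staggered): OCH3(0°)/COOH(60°) gauche 3.8; CH3(240°)/Ph(180°) gauche 4.3 → 8.1 kJ/mol.
Ph at 240° (eclipsed): OCH3(0°)/H(0°) eclipsed 6.8; H(120°)/COOH(120°) eclipsed 6.9; CH3(240°)/Ph(240°) eclipsed 13.2 → 26.9 kJ/mol.
Ph at 300° (staggered): OCH3(0°)/Ph(300°) gauche 4.5; CH3(240°)/Ph(300°) gauche 4.3; CH3(240°)/COOH(180°) gauche 3.5 → 12.3 kJ/mol.
The maximum (27.9 kJ/mol) occurs with Ph at 0°.

0°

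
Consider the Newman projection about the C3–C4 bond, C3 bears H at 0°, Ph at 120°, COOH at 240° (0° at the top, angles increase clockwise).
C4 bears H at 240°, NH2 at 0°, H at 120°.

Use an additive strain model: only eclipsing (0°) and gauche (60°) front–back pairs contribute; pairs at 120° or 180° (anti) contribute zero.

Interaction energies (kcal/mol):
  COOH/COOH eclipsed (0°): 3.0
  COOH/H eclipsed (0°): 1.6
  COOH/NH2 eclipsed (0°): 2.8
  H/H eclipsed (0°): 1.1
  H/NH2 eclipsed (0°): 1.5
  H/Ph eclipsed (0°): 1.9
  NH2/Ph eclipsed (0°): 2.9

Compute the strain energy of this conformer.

This conformer (eclipsed): H(0°)/NH2(0°) eclipsed 1.5; Ph(120°)/H(120°) eclipsed 1.9; COOH(240°)/H(240°) eclipsed 1.6 → 5.0 kcal/mol.

5.0 kcal/mol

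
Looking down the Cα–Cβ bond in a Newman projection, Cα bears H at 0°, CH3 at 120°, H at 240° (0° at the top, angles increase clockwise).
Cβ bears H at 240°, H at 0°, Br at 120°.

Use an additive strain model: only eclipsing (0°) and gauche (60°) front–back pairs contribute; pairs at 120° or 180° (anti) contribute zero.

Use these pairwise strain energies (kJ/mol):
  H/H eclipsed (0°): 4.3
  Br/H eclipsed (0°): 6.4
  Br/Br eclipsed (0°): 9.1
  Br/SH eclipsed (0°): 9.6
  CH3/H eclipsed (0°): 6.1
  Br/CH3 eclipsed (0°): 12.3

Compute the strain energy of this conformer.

This conformer (eclipsed): H(0°)/H(0°) eclipsed 4.3; CH3(120°)/Br(120°) eclipsed 12.3; H(240°)/H(240°) eclipsed 4.3 → 20.9 kJ/mol.

20.9 kJ/mol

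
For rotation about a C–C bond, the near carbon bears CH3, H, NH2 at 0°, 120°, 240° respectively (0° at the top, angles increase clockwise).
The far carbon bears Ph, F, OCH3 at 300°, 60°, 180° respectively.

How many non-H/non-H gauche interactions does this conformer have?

Non-H gauche pairs: CH3(0°)/Ph(300°); CH3(0°)/F(60°); NH2(240°)/Ph(300°); NH2(240°)/OCH3(180°) — 4 interactions.

4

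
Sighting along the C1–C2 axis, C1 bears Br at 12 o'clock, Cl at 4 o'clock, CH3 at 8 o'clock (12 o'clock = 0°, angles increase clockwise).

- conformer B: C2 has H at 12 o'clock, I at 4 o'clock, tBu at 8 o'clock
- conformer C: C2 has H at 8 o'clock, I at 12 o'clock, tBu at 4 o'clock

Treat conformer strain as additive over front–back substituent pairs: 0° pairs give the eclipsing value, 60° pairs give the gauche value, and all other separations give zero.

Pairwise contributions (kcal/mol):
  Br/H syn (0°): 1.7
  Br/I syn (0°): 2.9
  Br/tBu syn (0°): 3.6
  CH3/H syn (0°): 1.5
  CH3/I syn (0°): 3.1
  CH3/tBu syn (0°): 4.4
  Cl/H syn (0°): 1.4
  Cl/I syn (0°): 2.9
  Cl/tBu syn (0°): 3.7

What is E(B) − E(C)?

B (eclipsed): Br–H eclipsed, Cl–I eclipsed, CH3–tBu eclipsed; 1.7 + 2.9 + 4.4 = 9.0 kcal/mol.
C (eclipsed): Br–I eclipsed, Cl–tBu eclipsed, CH3–H eclipsed; 2.9 + 3.7 + 1.5 = 8.1 kcal/mol.
E(B) − E(C) = 9.0 − 8.1 = +0.9 kcal/mol.

+0.9 kcal/mol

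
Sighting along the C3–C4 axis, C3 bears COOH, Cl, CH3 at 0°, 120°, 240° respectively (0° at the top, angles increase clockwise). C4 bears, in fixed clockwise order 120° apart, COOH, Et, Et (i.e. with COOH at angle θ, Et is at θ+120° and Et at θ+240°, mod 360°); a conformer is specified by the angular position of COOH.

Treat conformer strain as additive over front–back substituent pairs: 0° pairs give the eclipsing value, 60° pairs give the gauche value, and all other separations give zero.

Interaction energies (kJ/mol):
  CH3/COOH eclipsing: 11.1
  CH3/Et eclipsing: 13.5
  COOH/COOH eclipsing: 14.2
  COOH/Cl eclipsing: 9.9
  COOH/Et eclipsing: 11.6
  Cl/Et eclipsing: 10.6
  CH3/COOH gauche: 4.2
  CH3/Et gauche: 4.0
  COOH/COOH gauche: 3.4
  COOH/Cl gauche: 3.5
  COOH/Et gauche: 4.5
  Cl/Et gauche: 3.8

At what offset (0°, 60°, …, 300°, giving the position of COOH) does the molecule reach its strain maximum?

0°

COOH at 0° (eclipsed): COOH–COOH eclipsed, Cl–Et eclipsed, CH3–Et eclipsed; 14.2 + 10.6 + 13.5 = 38.3 kJ/mol.
COOH at 60° (staggered): COOH–COOH gauche, COOH–Et gauche, Cl–COOH gauche, Cl–Et gauche, CH3–Et gauche, CH3–Et gauche; 3.4 + 4.5 + 3.5 + 3.8 + 4.0 + 4.0 = 23.2 kJ/mol.
COOH at 120° (eclipsed): COOH–Et eclipsed, Cl–COOH eclipsed, CH3–Et eclipsed; 11.6 + 9.9 + 13.5 = 35.0 kJ/mol.
COOH at 180° (staggered): COOH–Et gauche, COOH–Et gauche, Cl–COOH gauche, Cl–Et gauche, CH3–COOH gauche, CH3–Et gauche; 4.5 + 4.5 + 3.5 + 3.8 + 4.2 + 4.0 = 24.5 kJ/mol.
COOH at 240° (eclipsed): COOH–Et eclipsed, Cl–Et eclipsed, CH3–COOH eclipsed; 11.6 + 10.6 + 11.1 = 33.3 kJ/mol.
COOH at 300° (staggered): COOH–COOH gauche, COOH–Et gauche, Cl–Et gauche, Cl–Et gauche, CH3–COOH gauche, CH3–Et gauche; 3.4 + 4.5 + 3.8 + 3.8 + 4.2 + 4.0 = 23.7 kJ/mol.
The maximum (38.3 kJ/mol) occurs with COOH at 0°.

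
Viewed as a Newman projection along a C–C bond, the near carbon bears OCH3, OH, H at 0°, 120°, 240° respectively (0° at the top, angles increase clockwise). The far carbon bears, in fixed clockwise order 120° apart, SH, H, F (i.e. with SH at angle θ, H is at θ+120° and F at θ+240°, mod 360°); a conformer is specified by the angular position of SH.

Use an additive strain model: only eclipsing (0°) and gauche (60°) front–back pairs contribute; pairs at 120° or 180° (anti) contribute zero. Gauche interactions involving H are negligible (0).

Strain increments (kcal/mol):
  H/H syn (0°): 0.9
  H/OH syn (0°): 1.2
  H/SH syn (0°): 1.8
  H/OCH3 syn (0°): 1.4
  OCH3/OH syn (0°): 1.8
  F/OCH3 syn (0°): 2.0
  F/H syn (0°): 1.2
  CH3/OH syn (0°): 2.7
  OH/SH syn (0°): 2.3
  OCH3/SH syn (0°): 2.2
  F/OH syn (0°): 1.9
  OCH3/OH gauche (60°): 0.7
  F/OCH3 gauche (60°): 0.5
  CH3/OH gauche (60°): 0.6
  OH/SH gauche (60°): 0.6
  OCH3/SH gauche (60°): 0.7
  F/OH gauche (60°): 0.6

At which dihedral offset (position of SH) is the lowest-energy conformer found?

300°

SH at 0° (eclipsed): OCH3(0°)/SH(0°) eclipsed 2.2; OH(120°)/H(120°) eclipsed 1.2; H(240°)/F(240°) eclipsed 1.2 → 4.6 kcal/mol.
SH at 60° (staggered): OCH3(0°)/SH(60°) gauche 0.7; OCH3(0°)/F(300°) gauche 0.5; OH(120°)/SH(60°) gauche 0.6 → 1.8 kcal/mol.
SH at 120° (eclipsed): OCH3(0°)/F(0°) eclipsed 2.0; OH(120°)/SH(120°) eclipsed 2.3; H(240°)/H(240°) eclipsed 0.9 → 5.2 kcal/mol.
SH at 180° (staggered): OCH3(0°)/F(60°) gauche 0.5; OH(120°)/SH(180°) gauche 0.6; OH(120°)/F(60°) gauche 0.6 → 1.7 kcal/mol.
SH at 240° (eclipsed): OCH3(0°)/H(0°) eclipsed 1.4; OH(120°)/F(120°) eclipsed 1.9; H(240°)/SH(240°) eclipsed 1.8 → 5.1 kcal/mol.
SH at 300° (staggered): OCH3(0°)/SH(300°) gauche 0.7; OH(120°)/F(180°) gauche 0.6 → 1.3 kcal/mol.
The minimum (1.3 kcal/mol) occurs with SH at 300°.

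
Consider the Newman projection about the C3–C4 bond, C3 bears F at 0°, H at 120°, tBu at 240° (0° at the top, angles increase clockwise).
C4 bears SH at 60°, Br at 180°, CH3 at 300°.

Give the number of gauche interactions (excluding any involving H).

4

Non-H gauche pairs: F(0°)/SH(60°); F(0°)/CH3(300°); tBu(240°)/Br(180°); tBu(240°)/CH3(300°) — 4 interactions.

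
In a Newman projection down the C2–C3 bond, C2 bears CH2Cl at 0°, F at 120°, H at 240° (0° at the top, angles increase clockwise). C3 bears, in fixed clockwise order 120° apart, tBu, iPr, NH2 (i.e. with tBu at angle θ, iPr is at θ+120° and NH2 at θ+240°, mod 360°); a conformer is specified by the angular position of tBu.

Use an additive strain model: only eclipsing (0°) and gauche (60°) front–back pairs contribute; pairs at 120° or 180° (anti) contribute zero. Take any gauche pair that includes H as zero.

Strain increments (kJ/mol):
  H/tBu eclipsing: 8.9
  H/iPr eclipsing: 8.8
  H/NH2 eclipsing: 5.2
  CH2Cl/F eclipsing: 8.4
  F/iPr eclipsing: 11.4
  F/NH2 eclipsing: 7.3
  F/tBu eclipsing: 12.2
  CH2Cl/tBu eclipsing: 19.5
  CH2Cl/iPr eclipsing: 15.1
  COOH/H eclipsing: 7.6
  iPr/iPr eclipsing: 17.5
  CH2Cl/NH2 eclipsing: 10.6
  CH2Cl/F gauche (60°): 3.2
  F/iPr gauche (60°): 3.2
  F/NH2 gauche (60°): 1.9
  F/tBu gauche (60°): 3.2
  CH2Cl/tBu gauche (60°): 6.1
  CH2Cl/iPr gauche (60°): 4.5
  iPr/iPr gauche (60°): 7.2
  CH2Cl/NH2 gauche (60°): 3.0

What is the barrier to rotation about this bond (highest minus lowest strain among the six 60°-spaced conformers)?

23.5 kJ/mol

tBu at 0° is eclipsed. CH2Cl at 0° is eclipsed with tBu at 0° (19.5); F at 120° is eclipsed with iPr at 120° (11.4); H at 240° is eclipsed with NH2 at 240° (5.2). Total 36.1 kJ/mol.
tBu at 60° is staggered. CH2Cl at 0° is gauche with tBu at 60° (6.1); CH2Cl at 0° is gauche with NH2 at 300° (3.0); F at 120° is gauche with tBu at 60° (3.2); F at 120° is gauche with iPr at 180° (3.2). Total 15.5 kJ/mol.
tBu at 120° is eclipsed. CH2Cl at 0° is eclipsed with NH2 at 0° (10.6); F at 120° is eclipsed with tBu at 120° (12.2); H at 240° is eclipsed with iPr at 240° (8.8). Total 31.6 kJ/mol.
tBu at 180° is staggered. CH2Cl at 0° is gauche with iPr at 300° (4.5); CH2Cl at 0° is gauche with NH2 at 60° (3.0); F at 120° is gauche with tBu at 180° (3.2); F at 120° is gauche with NH2 at 60° (1.9). Total 12.6 kJ/mol.
tBu at 240° is eclipsed. CH2Cl at 0° is eclipsed with iPr at 0° (15.1); F at 120° is eclipsed with NH2 at 120° (7.3); H at 240° is eclipsed with tBu at 240° (8.9). Total 31.3 kJ/mol.
tBu at 300° is staggered. CH2Cl at 0° is gauche with tBu at 300° (6.1); CH2Cl at 0° is gauche with iPr at 60° (4.5); F at 120° is gauche with iPr at 60° (3.2); F at 120° is gauche with NH2 at 180° (1.9). Total 15.7 kJ/mol.
Max at 0° (36.1 kJ/mol), min at 180° (12.6 kJ/mol); barrier = 23.5 kJ/mol.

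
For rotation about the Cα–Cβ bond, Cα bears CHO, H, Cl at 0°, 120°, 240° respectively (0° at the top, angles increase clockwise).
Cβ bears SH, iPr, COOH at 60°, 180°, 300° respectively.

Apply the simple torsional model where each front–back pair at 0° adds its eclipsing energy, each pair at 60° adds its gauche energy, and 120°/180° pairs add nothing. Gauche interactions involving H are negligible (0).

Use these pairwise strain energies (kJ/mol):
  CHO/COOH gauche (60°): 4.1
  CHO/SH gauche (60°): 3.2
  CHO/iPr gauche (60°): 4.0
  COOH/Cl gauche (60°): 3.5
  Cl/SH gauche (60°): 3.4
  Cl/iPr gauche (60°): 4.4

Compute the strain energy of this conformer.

15.2 kJ/mol

This conformer (staggered): CHO–SH gauche, CHO–COOH gauche, Cl–iPr gauche, Cl–COOH gauche; 3.2 + 4.1 + 4.4 + 3.5 = 15.2 kJ/mol.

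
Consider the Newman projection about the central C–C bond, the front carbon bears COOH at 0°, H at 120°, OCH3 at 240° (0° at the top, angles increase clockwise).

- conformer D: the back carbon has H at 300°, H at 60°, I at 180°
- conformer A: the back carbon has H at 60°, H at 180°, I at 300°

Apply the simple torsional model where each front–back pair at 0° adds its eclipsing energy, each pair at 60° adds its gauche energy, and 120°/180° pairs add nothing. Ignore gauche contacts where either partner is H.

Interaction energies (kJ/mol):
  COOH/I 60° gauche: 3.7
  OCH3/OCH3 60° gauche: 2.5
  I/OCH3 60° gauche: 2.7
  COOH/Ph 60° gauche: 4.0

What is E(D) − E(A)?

-3.7 kJ/mol

D (staggered): OCH3(240°)/I(180°) gauche 2.7 → 2.7 kJ/mol.
A (staggered): COOH(0°)/I(300°) gauche 3.7; OCH3(240°)/I(300°) gauche 2.7 → 6.4 kJ/mol.
E(D) − E(A) = 2.7 − 6.4 = -3.7 kJ/mol.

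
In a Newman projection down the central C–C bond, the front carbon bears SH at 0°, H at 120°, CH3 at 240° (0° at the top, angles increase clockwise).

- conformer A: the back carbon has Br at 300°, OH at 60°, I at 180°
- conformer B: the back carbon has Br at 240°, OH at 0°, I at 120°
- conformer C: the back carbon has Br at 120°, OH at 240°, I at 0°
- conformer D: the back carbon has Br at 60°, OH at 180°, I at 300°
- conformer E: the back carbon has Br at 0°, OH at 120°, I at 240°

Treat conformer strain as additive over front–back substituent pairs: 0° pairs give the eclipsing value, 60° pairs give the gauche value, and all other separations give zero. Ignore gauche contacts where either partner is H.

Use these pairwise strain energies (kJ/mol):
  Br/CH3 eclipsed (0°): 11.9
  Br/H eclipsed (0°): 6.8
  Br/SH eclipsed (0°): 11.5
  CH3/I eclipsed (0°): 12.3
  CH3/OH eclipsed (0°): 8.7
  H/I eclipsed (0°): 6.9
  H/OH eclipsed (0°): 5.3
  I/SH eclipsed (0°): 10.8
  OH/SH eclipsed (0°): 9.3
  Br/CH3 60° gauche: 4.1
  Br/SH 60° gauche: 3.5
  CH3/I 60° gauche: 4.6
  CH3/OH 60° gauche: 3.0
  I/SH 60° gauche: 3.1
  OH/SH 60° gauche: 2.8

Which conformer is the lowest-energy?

D

A (staggered): SH–Br gauche, SH–OH gauche, CH3–Br gauche, CH3–I gauche; 3.5 + 2.8 + 4.1 + 4.6 = 15.0 kJ/mol.
B (eclipsed): SH–OH eclipsed, H–I eclipsed, CH3–Br eclipsed; 9.3 + 6.9 + 11.9 = 28.1 kJ/mol.
C (eclipsed): SH–I eclipsed, H–Br eclipsed, CH3–OH eclipsed; 10.8 + 6.8 + 8.7 = 26.3 kJ/mol.
D (staggered): SH–Br gauche, SH–I gauche, CH3–OH gauche, CH3–I gauche; 3.5 + 3.1 + 3.0 + 4.6 = 14.2 kJ/mol.
E (eclipsed): SH–Br eclipsed, H–OH eclipsed, CH3–I eclipsed; 11.5 + 5.3 + 12.3 = 29.1 kJ/mol.
D has the lowest total (14.2 kJ/mol).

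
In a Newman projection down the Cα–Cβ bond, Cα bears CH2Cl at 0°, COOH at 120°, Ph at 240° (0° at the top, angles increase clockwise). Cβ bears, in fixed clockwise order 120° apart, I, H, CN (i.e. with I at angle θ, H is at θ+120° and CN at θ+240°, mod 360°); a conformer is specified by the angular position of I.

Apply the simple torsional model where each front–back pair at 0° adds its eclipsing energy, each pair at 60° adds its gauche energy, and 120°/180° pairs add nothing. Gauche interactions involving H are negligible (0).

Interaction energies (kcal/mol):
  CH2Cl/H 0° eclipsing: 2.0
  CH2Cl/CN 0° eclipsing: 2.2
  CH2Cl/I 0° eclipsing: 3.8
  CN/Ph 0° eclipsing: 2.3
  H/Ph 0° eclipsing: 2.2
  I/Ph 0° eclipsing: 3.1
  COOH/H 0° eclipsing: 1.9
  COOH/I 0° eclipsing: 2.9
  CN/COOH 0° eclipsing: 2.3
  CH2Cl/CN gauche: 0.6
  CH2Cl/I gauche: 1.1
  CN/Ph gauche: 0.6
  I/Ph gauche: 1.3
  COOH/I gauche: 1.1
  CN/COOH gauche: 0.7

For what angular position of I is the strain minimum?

60°

I at 0° is eclipsed. CH2Cl at 0° is eclipsed with I at 0° (3.8); COOH at 120° is eclipsed with H at 120° (1.9); Ph at 240° is eclipsed with CN at 240° (2.3). Total 8.0 kcal/mol.
I at 60° is staggered. CH2Cl at 0° is gauche with I at 60° (1.1); CH2Cl at 0° is gauche with CN at 300° (0.6); COOH at 120° is gauche with I at 60° (1.1); Ph at 240° is gauche with CN at 300° (0.6). Total 3.4 kcal/mol.
I at 120° is eclipsed. CH2Cl at 0° is eclipsed with CN at 0° (2.2); COOH at 120° is eclipsed with I at 120° (2.9); Ph at 240° is eclipsed with H at 240° (2.2). Total 7.3 kcal/mol.
I at 180° is staggered. CH2Cl at 0° is gauche with CN at 60° (0.6); COOH at 120° is gauche with I at 180° (1.1); COOH at 120° is gauche with CN at 60° (0.7); Ph at 240° is gauche with I at 180° (1.3). Total 3.7 kcal/mol.
I at 240° is eclipsed. CH2Cl at 0° is eclipsed with H at 0° (2.0); COOH at 120° is eclipsed with CN at 120° (2.3); Ph at 240° is eclipsed with I at 240° (3.1). Total 7.4 kcal/mol.
I at 300° is staggered. CH2Cl at 0° is gauche with I at 300° (1.1); COOH at 120° is gauche with CN at 180° (0.7); Ph at 240° is gauche with I at 300° (1.3); Ph at 240° is gauche with CN at 180° (0.6). Total 3.7 kcal/mol.
The minimum (3.4 kcal/mol) occurs with I at 60°.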